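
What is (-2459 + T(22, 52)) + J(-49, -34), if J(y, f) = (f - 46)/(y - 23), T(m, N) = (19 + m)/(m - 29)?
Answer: -155216/63 ≈ -2463.7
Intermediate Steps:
T(m, N) = (19 + m)/(-29 + m)
J(y, f) = (-46 + f)/(-23 + y)
(-2459 + T(22, 52)) + J(-49, -34) = (-2459 + (19 + 22)/(-29 + 22)) + (-46 - 34)/(-23 - 49) = (-2459 + 41/(-7)) - 80/(-72) = (-2459 - ⅐*41) - 1/72*(-80) = (-2459 - 41/7) + 10/9 = -17254/7 + 10/9 = -155216/63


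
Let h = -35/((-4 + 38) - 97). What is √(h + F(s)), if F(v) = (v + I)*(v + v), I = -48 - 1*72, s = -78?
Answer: √277997/3 ≈ 175.75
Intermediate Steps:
I = -120 (I = -48 - 72 = -120)
F(v) = 2*v*(-120 + v) (F(v) = (v - 120)*(v + v) = (-120 + v)*(2*v) = 2*v*(-120 + v))
h = 5/9 (h = -35/(34 - 97) = -35/(-63) = -1/63*(-35) = 5/9 ≈ 0.55556)
√(h + F(s)) = √(5/9 + 2*(-78)*(-120 - 78)) = √(5/9 + 2*(-78)*(-198)) = √(5/9 + 30888) = √(277997/9) = √277997/3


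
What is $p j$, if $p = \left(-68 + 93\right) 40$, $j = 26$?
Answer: $26000$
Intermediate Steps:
$p = 1000$ ($p = 25 \cdot 40 = 1000$)
$p j = 1000 \cdot 26 = 26000$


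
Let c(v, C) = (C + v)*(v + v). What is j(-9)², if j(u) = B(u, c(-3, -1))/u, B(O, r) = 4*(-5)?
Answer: 400/81 ≈ 4.9383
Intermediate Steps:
c(v, C) = 2*v*(C + v) (c(v, C) = (C + v)*(2*v) = 2*v*(C + v))
B(O, r) = -20
j(u) = -20/u
j(-9)² = (-20/(-9))² = (-20*(-⅑))² = (20/9)² = 400/81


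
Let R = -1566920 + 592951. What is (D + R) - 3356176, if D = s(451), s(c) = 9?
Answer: -4330136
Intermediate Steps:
D = 9
R = -973969
(D + R) - 3356176 = (9 - 973969) - 3356176 = -973960 - 3356176 = -4330136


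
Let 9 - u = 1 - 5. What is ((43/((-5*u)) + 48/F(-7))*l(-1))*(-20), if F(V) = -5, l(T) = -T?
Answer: 2668/13 ≈ 205.23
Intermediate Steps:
l(T) = -T
u = 13 (u = 9 - (1 - 5) = 9 - 1*(-4) = 9 + 4 = 13)
((43/((-5*u)) + 48/F(-7))*l(-1))*(-20) = ((43/((-5*13)) + 48/(-5))*(-1*(-1)))*(-20) = ((43/(-65) + 48*(-⅕))*1)*(-20) = ((43*(-1/65) - 48/5)*1)*(-20) = ((-43/65 - 48/5)*1)*(-20) = -667/65*1*(-20) = -667/65*(-20) = 2668/13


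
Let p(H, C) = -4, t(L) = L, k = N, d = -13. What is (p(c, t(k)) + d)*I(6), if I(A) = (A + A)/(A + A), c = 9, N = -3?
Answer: -17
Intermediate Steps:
k = -3
I(A) = 1 (I(A) = (2*A)/((2*A)) = (2*A)*(1/(2*A)) = 1)
(p(c, t(k)) + d)*I(6) = (-4 - 13)*1 = -17*1 = -17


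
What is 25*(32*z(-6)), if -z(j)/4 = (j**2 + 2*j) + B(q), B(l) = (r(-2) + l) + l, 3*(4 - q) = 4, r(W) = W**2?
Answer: -320000/3 ≈ -1.0667e+5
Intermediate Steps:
q = 8/3 (q = 4 - 1/3*4 = 4 - 4/3 = 8/3 ≈ 2.6667)
B(l) = 4 + 2*l (B(l) = ((-2)**2 + l) + l = (4 + l) + l = 4 + 2*l)
z(j) = -112/3 - 8*j - 4*j**2 (z(j) = -4*((j**2 + 2*j) + (4 + 2*(8/3))) = -4*((j**2 + 2*j) + (4 + 16/3)) = -4*((j**2 + 2*j) + 28/3) = -4*(28/3 + j**2 + 2*j) = -112/3 - 8*j - 4*j**2)
25*(32*z(-6)) = 25*(32*(-112/3 - 8*(-6) - 4*(-6)**2)) = 25*(32*(-112/3 + 48 - 4*36)) = 25*(32*(-112/3 + 48 - 144)) = 25*(32*(-400/3)) = 25*(-12800/3) = -320000/3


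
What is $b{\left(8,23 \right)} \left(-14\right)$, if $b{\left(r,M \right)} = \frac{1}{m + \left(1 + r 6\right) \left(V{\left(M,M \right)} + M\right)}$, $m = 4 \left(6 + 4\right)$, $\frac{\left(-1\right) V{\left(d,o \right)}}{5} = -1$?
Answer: $- \frac{7}{706} \approx -0.009915$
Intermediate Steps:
$V{\left(d,o \right)} = 5$ ($V{\left(d,o \right)} = \left(-5\right) \left(-1\right) = 5$)
$m = 40$ ($m = 4 \cdot 10 = 40$)
$b{\left(r,M \right)} = \frac{1}{40 + \left(1 + 6 r\right) \left(5 + M\right)}$ ($b{\left(r,M \right)} = \frac{1}{40 + \left(1 + r 6\right) \left(5 + M\right)} = \frac{1}{40 + \left(1 + 6 r\right) \left(5 + M\right)}$)
$b{\left(8,23 \right)} \left(-14\right) = \frac{1}{45 + 23 + 30 \cdot 8 + 6 \cdot 23 \cdot 8} \left(-14\right) = \frac{1}{45 + 23 + 240 + 1104} \left(-14\right) = \frac{1}{1412} \left(-14\right) = - \frac{7}{706}$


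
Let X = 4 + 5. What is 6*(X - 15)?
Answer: -36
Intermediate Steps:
X = 9
6*(X - 15) = 6*(9 - 15) = 6*(-6) = -36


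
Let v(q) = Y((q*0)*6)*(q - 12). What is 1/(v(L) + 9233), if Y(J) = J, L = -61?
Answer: 1/9233 ≈ 0.00010831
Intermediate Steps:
v(q) = 0 (v(q) = ((q*0)*6)*(q - 12) = (0*6)*(-12 + q) = 0*(-12 + q) = 0)
1/(v(L) + 9233) = 1/(0 + 9233) = 1/9233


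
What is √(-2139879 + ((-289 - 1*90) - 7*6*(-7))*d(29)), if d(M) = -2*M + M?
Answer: I*√2137414 ≈ 1462.0*I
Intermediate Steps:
d(M) = -M
√(-2139879 + ((-289 - 1*90) - 7*6*(-7))*d(29)) = √(-2139879 + ((-289 - 1*90) - 7*6*(-7))*(-1*29)) = √(-2139879 + ((-289 - 90) - 42*(-7))*(-29)) = √(-2139879 + (-379 + 294)*(-29)) = √(-2139879 - 85*(-29)) = √(-2139879 + 2465) = √(-2137414) = I*√2137414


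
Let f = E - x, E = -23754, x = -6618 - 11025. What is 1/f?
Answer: -1/6111 ≈ -0.00016364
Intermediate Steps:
x = -17643
f = -6111 (f = -23754 - 1*(-17643) = -23754 + 17643 = -6111)
1/f = 1/(-6111) = -1/6111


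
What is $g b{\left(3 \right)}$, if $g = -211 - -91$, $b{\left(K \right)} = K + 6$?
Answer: $-1080$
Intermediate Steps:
$b{\left(K \right)} = 6 + K$
$g = -120$ ($g = -211 + 91 = -120$)
$g b{\left(3 \right)} = - 120 \left(6 + 3\right) = \left(-120\right) 9 = -1080$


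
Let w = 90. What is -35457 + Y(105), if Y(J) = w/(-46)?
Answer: -815556/23 ≈ -35459.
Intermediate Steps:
Y(J) = -45/23 (Y(J) = 90/(-46) = 90*(-1/46) = -45/23)
-35457 + Y(105) = -35457 - 45/23 = -815556/23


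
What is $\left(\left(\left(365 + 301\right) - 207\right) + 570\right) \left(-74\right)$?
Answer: $-76146$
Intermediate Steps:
$\left(\left(\left(365 + 301\right) - 207\right) + 570\right) \left(-74\right) = \left(\left(666 - 207\right) + 570\right) \left(-74\right) = \left(459 + 570\right) \left(-74\right) = 1029 \left(-74\right) = -76146$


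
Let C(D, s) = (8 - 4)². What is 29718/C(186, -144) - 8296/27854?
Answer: 206908109/111416 ≈ 1857.1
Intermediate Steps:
C(D, s) = 16 (C(D, s) = 4² = 16)
29718/C(186, -144) - 8296/27854 = 29718/16 - 8296/27854 = 29718*(1/16) - 8296*1/27854 = 14859/8 - 4148/13927 = 206908109/111416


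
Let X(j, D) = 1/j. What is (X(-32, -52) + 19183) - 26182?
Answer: -223969/32 ≈ -6999.0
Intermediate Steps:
(X(-32, -52) + 19183) - 26182 = (1/(-32) + 19183) - 26182 = (-1/32 + 19183) - 26182 = 613855/32 - 26182 = -223969/32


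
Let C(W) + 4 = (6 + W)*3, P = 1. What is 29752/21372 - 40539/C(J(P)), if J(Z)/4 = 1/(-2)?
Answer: -216540373/42744 ≈ -5066.0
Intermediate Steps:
J(Z) = -2 (J(Z) = 4/(-2) = 4*(-½) = -2)
C(W) = 14 + 3*W (C(W) = -4 + (6 + W)*3 = -4 + (18 + 3*W) = 14 + 3*W)
29752/21372 - 40539/C(J(P)) = 29752/21372 - 40539/(14 + 3*(-2)) = 29752*(1/21372) - 40539/(14 - 6) = 7438/5343 - 40539/8 = -216540373/42744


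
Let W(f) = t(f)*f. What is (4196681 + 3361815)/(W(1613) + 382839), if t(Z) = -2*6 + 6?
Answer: 7558496/373161 ≈ 20.255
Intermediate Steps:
t(Z) = -6 (t(Z) = -12 + 6 = -6)
W(f) = -6*f
(4196681 + 3361815)/(W(1613) + 382839) = (4196681 + 3361815)/(-6*1613 + 382839) = 7558496/(-9678 + 382839) = 7558496/373161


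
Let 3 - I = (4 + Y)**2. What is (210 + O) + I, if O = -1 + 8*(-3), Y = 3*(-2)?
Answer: 184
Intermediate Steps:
Y = -6
O = -25 (O = -1 - 24 = -25)
I = -1 (I = 3 - (4 - 6)**2 = 3 - 1*(-2)**2 = 3 - 1*4 = 3 - 4 = -1)
(210 + O) + I = (210 - 25) - 1 = 185 - 1 = 184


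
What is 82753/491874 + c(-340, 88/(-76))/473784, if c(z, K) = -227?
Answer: 6515898659/38840338536 ≈ 0.16776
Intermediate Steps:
82753/491874 + c(-340, 88/(-76))/473784 = 82753/491874 - 227/473784 = 6515898659/38840338536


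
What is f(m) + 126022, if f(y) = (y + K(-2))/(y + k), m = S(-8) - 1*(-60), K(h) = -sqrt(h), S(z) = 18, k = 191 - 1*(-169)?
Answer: 9199619/73 - I*sqrt(2)/438 ≈ 1.2602e+5 - 0.0032288*I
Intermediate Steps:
k = 360 (k = 191 + 169 = 360)
m = 78 (m = 18 - 1*(-60) = 18 + 60 = 78)
f(y) = (y - I*sqrt(2))/(360 + y) (f(y) = (y - sqrt(-2))/(y + 360) = (y - I*sqrt(2))/(360 + y))
f(m) + 126022 = (78 - I*sqrt(2))/(360 + 78) + 126022 = (78 - I*sqrt(2))/438 + 126022 = (13/73 - I*sqrt(2)/438) + 126022 = 9199619/73 - I*sqrt(2)/438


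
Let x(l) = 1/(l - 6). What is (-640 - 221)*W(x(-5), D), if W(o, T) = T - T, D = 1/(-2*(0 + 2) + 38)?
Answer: 0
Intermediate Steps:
x(l) = 1/(-6 + l)
D = 1/34 (D = 1/(-2*2 + 38) = 1/(-4 + 38) = 1/34 ≈ 0.029412)
W(o, T) = 0
(-640 - 221)*W(x(-5), D) = (-640 - 221)*0 = -861*0 = 0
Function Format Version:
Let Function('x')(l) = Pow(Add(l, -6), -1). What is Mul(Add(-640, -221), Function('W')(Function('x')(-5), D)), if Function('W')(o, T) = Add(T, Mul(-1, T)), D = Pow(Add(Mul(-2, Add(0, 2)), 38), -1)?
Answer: 0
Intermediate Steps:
Function('x')(l) = Pow(Add(-6, l), -1)
D = Rational(1, 34) (D = Pow(Add(Mul(-2, 2), 38), -1) = Pow(Add(-4, 38), -1) = Pow(34, -1) = Rational(1, 34) ≈ 0.029412)
Function('W')(o, T) = 0
Mul(Add(-640, -221), Function('W')(Function('x')(-5), D)) = Mul(Add(-640, -221), 0) = Mul(-861, 0) = 0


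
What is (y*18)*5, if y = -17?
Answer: -1530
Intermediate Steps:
(y*18)*5 = -17*18*5 = -306*5 = -1530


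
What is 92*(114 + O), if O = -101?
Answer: 1196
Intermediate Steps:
92*(114 + O) = 92*(114 - 101) = 92*13 = 1196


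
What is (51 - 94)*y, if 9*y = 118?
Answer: -5074/9 ≈ -563.78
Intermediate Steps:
y = 118/9 (y = (⅑)*118 = 118/9 ≈ 13.111)
(51 - 94)*y = (51 - 94)*(118/9) = -43*118/9 = -5074/9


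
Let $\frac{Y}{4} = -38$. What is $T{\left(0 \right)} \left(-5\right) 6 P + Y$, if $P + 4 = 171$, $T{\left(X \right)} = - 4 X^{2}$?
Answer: $-152$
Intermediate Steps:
$Y = -152$ ($Y = 4 \left(-38\right) = -152$)
$P = 167$ ($P = -4 + 171 = 167$)
$T{\left(0 \right)} \left(-5\right) 6 P + Y = - 4 \cdot 0^{2} \left(-5\right) 6 \cdot 167 - 152 = \left(-4\right) 0 \left(-5\right) 6 \cdot 167 - 152 = 0 \left(-5\right) 6 \cdot 167 - 152 = 0 \cdot 6 \cdot 167 - 152 = 0 \cdot 167 - 152 = 0 - 152 = -152$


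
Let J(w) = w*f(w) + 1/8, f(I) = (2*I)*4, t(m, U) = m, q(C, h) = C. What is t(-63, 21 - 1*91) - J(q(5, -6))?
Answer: -2105/8 ≈ -263.13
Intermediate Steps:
f(I) = 8*I
J(w) = ⅛ + 8*w² (J(w) = w*(8*w) + 1/8 = 8*w² + ⅛ = ⅛ + 8*w²)
t(-63, 21 - 1*91) - J(q(5, -6)) = -63 - (⅛ + 8*5²) = -63 - (⅛ + 8*25) = -63 - (⅛ + 200) = -63 - 1*1601/8 = -63 - 1601/8 = -2105/8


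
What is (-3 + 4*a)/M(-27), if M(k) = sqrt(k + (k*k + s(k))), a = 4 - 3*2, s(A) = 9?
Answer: -11*sqrt(79)/237 ≈ -0.41253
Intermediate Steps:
a = -2 (a = 4 - 6 = -2)
M(k) = sqrt(9 + k + k**2) (M(k) = sqrt(k + (k*k + 9)) = sqrt(k + (k**2 + 9)) = sqrt(k + (9 + k**2)) = sqrt(9 + k + k**2))
(-3 + 4*a)/M(-27) = (-3 + 4*(-2))/(sqrt(9 - 27 + (-27)**2)) = (-3 - 8)/(sqrt(9 - 27 + 729)) = -11/sqrt(711) = -11/(3*sqrt(79)) = (sqrt(79)/237)*(-11) = -11*sqrt(79)/237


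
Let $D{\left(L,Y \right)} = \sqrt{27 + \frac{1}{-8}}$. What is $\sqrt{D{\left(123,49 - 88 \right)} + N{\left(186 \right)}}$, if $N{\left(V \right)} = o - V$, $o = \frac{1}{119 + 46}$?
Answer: $\frac{\sqrt{-20254740 + 27225 \sqrt{430}}}{330} \approx 13.447 i$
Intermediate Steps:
$D{\left(L,Y \right)} = \frac{\sqrt{430}}{4}$ ($D{\left(L,Y \right)} = \sqrt{27 - \frac{1}{8}} = \sqrt{\frac{215}{8}} = \frac{\sqrt{430}}{4}$)
$o = \frac{1}{165} \approx 0.0060606$
$N{\left(V \right)} = \frac{1}{165} - V$
$\sqrt{D{\left(123,49 - 88 \right)} + N{\left(186 \right)}} = \sqrt{\frac{\sqrt{430}}{4} + \left(\frac{1}{165} - 186\right)} = \sqrt{\frac{\sqrt{430}}{4} - \frac{30689}{165}} = \sqrt{- \frac{30689}{165} + \frac{\sqrt{430}}{4}}$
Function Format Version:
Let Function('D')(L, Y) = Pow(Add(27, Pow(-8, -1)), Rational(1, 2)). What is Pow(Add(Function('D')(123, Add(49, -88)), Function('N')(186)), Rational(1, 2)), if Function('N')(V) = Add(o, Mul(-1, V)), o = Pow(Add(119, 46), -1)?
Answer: Mul(Rational(1, 330), Pow(Add(-20254740, Mul(27225, Pow(430, Rational(1, 2)))), Rational(1, 2))) ≈ Mul(13.447, I)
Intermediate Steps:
Function('D')(L, Y) = Mul(Rational(1, 4), Pow(430, Rational(1, 2))) (Function('D')(L, Y) = Pow(Add(27, Rational(-1, 8)), Rational(1, 2)) = Pow(Rational(215, 8), Rational(1, 2)) = Mul(Rational(1, 4), Pow(430, Rational(1, 2))))
o = Rational(1, 165) (o = Pow(165, -1) = Rational(1, 165) ≈ 0.0060606)
Function('N')(V) = Add(Rational(1, 165), Mul(-1, V))
Pow(Add(Function('D')(123, Add(49, -88)), Function('N')(186)), Rational(1, 2)) = Pow(Add(Mul(Rational(1, 4), Pow(430, Rational(1, 2))), Add(Rational(1, 165), Mul(-1, 186))), Rational(1, 2)) = Pow(Add(Mul(Rational(1, 4), Pow(430, Rational(1, 2))), Add(Rational(1, 165), -186)), Rational(1, 2)) = Pow(Add(Mul(Rational(1, 4), Pow(430, Rational(1, 2))), Rational(-30689, 165)), Rational(1, 2)) = Pow(Add(Rational(-30689, 165), Mul(Rational(1, 4), Pow(430, Rational(1, 2)))), Rational(1, 2))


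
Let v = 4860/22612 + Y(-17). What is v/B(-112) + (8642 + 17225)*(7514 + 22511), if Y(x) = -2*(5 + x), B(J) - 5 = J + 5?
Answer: 149274966202721/192202 ≈ 7.7666e+8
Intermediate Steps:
B(J) = 10 + J (B(J) = 5 + (J + 5) = 5 + (5 + J) = 10 + J)
Y(x) = -10 - 2*x
v = 136887/5653 (v = 4860/22612 + (-10 - 2*(-17)) = 4860*(1/22612) + (-10 + 34) = 1215/5653 + 24 = 136887/5653 ≈ 24.215)
v/B(-112) + (8642 + 17225)*(7514 + 22511) = 136887/(5653*(10 - 112)) + (8642 + 17225)*(7514 + 22511) = (136887/5653)/(-102) + 25867*30025 = (136887/5653)*(-1/102) + 776656675 = -45629/192202 + 776656675 = 149274966202721/192202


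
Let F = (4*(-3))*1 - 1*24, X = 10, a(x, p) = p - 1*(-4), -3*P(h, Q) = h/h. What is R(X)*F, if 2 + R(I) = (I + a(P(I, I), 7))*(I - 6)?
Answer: -2952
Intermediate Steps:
P(h, Q) = -⅓ (P(h, Q) = -h/(3*h) = -⅓*1 = -⅓)
a(x, p) = 4 + p (a(x, p) = p + 4 = 4 + p)
R(I) = -2 + (-6 + I)*(11 + I) (R(I) = -2 + (I + (4 + 7))*(I - 6) = -2 + (I + 11)*(-6 + I) = -2 + (11 + I)*(-6 + I) = -2 + (-6 + I)*(11 + I))
F = -36 (F = -12*1 - 24 = -12 - 24 = -36)
R(X)*F = (-68 + 10² + 5*10)*(-36) = (-68 + 100 + 50)*(-36) = 82*(-36) = -2952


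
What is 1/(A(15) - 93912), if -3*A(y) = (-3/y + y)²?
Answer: -75/7048876 ≈ -1.0640e-5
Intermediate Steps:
A(y) = -(y - 3/y)²/3 (A(y) = -(-3/y + y)²/3 = -(y - 3/y)²/3)
1/(A(15) - 93912) = 1/(-⅓*(-3 + 15²)²/15² - 93912) = 1/(-⅓*1/225*(-3 + 225)² - 93912) = 1/(-⅓*1/225*222² - 93912) = 1/(-⅓*1/225*49284 - 93912) = 1/(-5476/75 - 93912) = 1/(-7048876/75) = -75/7048876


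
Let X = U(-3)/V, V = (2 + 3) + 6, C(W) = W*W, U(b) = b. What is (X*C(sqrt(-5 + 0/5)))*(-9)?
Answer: -135/11 ≈ -12.273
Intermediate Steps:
C(W) = W**2
V = 11 (V = 5 + 6 = 11)
X = -3/11 ≈ -0.27273
(X*C(sqrt(-5 + 0/5)))*(-9) = -3*(sqrt(-5 + 0/5))**2/11*(-9) = -3*(sqrt(-5 + 0*(1/5)))**2/11*(-9) = -3*(sqrt(-5 + 0))**2/11*(-9) = -3*(sqrt(-5))**2/11*(-9) = -3*(I*sqrt(5))**2/11*(-9) = -3/11*(-5)*(-9) = (15/11)*(-9) = -135/11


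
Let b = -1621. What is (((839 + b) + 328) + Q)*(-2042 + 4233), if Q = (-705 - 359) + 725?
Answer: -1737463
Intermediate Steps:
Q = -339 (Q = -1064 + 725 = -339)
(((839 + b) + 328) + Q)*(-2042 + 4233) = (((839 - 1621) + 328) - 339)*(-2042 + 4233) = ((-782 + 328) - 339)*2191 = (-454 - 339)*2191 = -793*2191 = -1737463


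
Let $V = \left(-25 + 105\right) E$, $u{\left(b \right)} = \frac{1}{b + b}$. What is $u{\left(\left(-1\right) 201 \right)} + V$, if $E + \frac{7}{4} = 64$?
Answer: $\frac{2001959}{402} \approx 4980.0$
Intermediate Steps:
$E = \frac{249}{4}$ ($E = - \frac{7}{4} + 64 = \frac{249}{4} \approx 62.25$)
$u{\left(b \right)} = \frac{1}{2 b}$
$V = 4980$ ($V = \left(-25 + 105\right) \frac{249}{4} = 80 \cdot \frac{249}{4} = 4980$)
$u{\left(\left(-1\right) 201 \right)} + V = \frac{1}{2 \left(\left(-1\right) 201\right)} + 4980 = \frac{1}{2 \left(-201\right)} + 4980 = \frac{1}{2} \left(- \frac{1}{201}\right) + 4980 = - \frac{1}{402} + 4980 = \frac{2001959}{402}$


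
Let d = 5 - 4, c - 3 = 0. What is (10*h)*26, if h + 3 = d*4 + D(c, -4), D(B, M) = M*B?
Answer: -2860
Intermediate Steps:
c = 3 (c = 3 + 0 = 3)
d = 1
D(B, M) = B*M
h = -11 (h = -3 + (1*4 + 3*(-4)) = -3 + (4 - 12) = -3 - 8 = -11)
(10*h)*26 = (10*(-11))*26 = -110*26 = -2860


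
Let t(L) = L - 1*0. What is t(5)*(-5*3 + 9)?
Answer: -30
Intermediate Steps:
t(L) = L (t(L) = L + 0 = L)
t(5)*(-5*3 + 9) = 5*(-5*3 + 9) = 5*(-15 + 9) = 5*(-6) = -30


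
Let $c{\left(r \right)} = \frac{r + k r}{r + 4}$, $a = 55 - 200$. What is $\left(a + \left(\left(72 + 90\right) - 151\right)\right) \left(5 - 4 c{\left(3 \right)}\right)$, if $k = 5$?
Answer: $\frac{4958}{7} \approx 708.29$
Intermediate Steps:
$a = -145$
$c{\left(r \right)} = \frac{6 r}{4 + r}$ ($c{\left(r \right)} = \frac{r + 5 r}{r + 4} = \frac{6 r}{4 + r}$)
$\left(a + \left(\left(72 + 90\right) - 151\right)\right) \left(5 - 4 c{\left(3 \right)}\right) = \left(-145 + \left(\left(72 + 90\right) - 151\right)\right) \left(5 - 4 \cdot 6 \cdot 3 \frac{1}{4 + 3}\right) = \left(-145 + \left(162 - 151\right)\right) \left(5 - 4 \cdot 6 \cdot 3 \cdot \frac{1}{7}\right) = \left(-145 + 11\right) \left(5 - 4 \cdot 6 \cdot 3 \cdot \frac{1}{7}\right) = - 134 \left(5 - \frac{72}{7}\right) = \left(-134\right) \left(- \frac{37}{7}\right) = \frac{4958}{7}$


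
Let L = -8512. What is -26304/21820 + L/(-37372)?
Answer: -49831328/50966065 ≈ -0.97774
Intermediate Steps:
-26304/21820 + L/(-37372) = -26304/21820 - 8512/(-37372) = -26304*1/21820 - 8512*(-1/37372) = -6576/5455 + 2128/9343 = -49831328/50966065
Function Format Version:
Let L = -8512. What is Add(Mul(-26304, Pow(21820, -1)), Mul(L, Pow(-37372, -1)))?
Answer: Rational(-49831328, 50966065) ≈ -0.97774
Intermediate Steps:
Add(Mul(-26304, Pow(21820, -1)), Mul(L, Pow(-37372, -1))) = Add(Mul(-26304, Pow(21820, -1)), Mul(-8512, Pow(-37372, -1))) = Add(Mul(-26304, Rational(1, 21820)), Mul(-8512, Rational(-1, 37372))) = Add(Rational(-6576, 5455), Rational(2128, 9343)) = Rational(-49831328, 50966065)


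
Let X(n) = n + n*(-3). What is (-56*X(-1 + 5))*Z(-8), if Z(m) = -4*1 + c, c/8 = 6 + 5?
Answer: 37632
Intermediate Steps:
c = 88 (c = 8*(6 + 5) = 8*11 = 88)
Z(m) = 84 (Z(m) = -4*1 + 88 = -4 + 88 = 84)
X(n) = -2*n (X(n) = n - 3*n = -2*n)
(-56*X(-1 + 5))*Z(-8) = -(-112)*(-1 + 5)*84 = -(-112)*4*84 = -56*(-8)*84 = 448*84 = 37632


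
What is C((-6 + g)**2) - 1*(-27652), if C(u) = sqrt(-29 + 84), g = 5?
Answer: 27652 + sqrt(55) ≈ 27659.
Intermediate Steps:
C(u) = sqrt(55)
C((-6 + g)**2) - 1*(-27652) = sqrt(55) - 1*(-27652) = sqrt(55) + 27652 = 27652 + sqrt(55)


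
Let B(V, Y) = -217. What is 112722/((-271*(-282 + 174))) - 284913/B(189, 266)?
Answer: 1393882393/1058526 ≈ 1316.8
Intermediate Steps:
112722/((-271*(-282 + 174))) - 284913/B(189, 266) = 112722/((-271*(-282 + 174))) - 284913/(-217) = 112722/((-271*(-108))) - 284913*(-1/217) = 112722/29268 + 284913/217 = 112722*(1/29268) + 284913/217 = 18787/4878 + 284913/217 = 1393882393/1058526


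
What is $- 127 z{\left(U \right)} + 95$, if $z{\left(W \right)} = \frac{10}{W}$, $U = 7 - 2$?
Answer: $-159$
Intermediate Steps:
$U = 5$
$- 127 z{\left(U \right)} + 95 = - 127 \cdot \frac{10}{5} + 95 = - 127 \cdot 10 \cdot \frac{1}{5} + 95 = \left(-127\right) 2 + 95 = -254 + 95 = -159$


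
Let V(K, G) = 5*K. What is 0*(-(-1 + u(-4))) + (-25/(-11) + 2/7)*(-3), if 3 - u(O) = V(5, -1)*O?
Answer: -591/77 ≈ -7.6753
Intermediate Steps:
u(O) = 3 - 25*O (u(O) = 3 - 5*5*O = 3 - 25*O)
0*(-(-1 + u(-4))) + (-25/(-11) + 2/7)*(-3) = 0*(-(-1 + (3 - 25*(-4)))) + (-25/(-11) + 2/7)*(-3) = 0*(-(-1 + (3 + 100))) + (-25*(-1/11) + 2*(1/7))*(-3) = 0*(-(-1 + 103)) + (25/11 + 2/7)*(-3) = 0*(-1*102) + (197/77)*(-3) = 0*(-102) - 591/77 = 0 - 591/77 = -591/77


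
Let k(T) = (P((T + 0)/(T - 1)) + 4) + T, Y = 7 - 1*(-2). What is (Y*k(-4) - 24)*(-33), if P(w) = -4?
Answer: 1980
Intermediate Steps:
Y = 9 (Y = 7 + 2 = 9)
k(T) = T (k(T) = (-4 + 4) + T = 0 + T = T)
(Y*k(-4) - 24)*(-33) = (9*(-4) - 24)*(-33) = (-36 - 24)*(-33) = -60*(-33) = 1980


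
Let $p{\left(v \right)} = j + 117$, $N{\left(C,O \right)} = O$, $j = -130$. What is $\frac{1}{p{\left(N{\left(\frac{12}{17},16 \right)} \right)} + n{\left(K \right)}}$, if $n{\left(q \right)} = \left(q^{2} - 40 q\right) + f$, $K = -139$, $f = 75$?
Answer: $\frac{1}{24943} \approx 4.0091 \cdot 10^{-5}$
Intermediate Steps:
$p{\left(v \right)} = -13$ ($p{\left(v \right)} = -130 + 117 = -13$)
$n{\left(q \right)} = 75 + q^{2} - 40 q$ ($n{\left(q \right)} = \left(q^{2} - 40 q\right) + 75 = 75 + q^{2} - 40 q$)
$\frac{1}{p{\left(N{\left(\frac{12}{17},16 \right)} \right)} + n{\left(K \right)}} = \frac{1}{-13 + \left(75 + \left(-139\right)^{2} - -5560\right)} = \frac{1}{-13 + \left(75 + 19321 + 5560\right)} = \frac{1}{-13 + 24956} = \frac{1}{24943}$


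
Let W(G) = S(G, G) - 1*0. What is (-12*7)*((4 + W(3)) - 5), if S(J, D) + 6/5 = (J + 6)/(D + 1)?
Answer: -21/5 ≈ -4.2000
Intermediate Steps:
S(J, D) = -6/5 + (6 + J)/(1 + D) (S(J, D) = -6/5 + (J + 6)/(D + 1) = -6/5 + (6 + J)/(1 + D))
W(G) = (24 - G)/(5*(1 + G)) (W(G) = (24 - 6*G + 5*G)/(5*(1 + G)) - 1*0 = (24 - G)/(5*(1 + G)) + 0 = (24 - G)/(5*(1 + G)))
(-12*7)*((4 + W(3)) - 5) = (-12*7)*((4 + (24 - 1*3)/(5*(1 + 3))) - 5) = -84*((4 + (1/5)*(24 - 3)/4) - 5) = -84*((4 + (1/5)*(1/4)*21) - 5) = -84*((4 + 21/20) - 5) = -84*(101/20 - 5) = -84*1/20 = -21/5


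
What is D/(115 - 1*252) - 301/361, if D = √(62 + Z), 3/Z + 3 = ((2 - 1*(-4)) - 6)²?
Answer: -301/361 - √61/137 ≈ -0.89080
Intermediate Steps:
Z = -1 (Z = 3/(-3 + ((2 - 1*(-4)) - 6)²) = 3/(-3 + ((2 + 4) - 6)²) = 3/(-3 + (6 - 6)²) = 3/(-3 + 0²) = 3/(-3 + 0) = 3/(-3) = 3*(-⅓) = -1)
D = √61 (D = √(62 - 1) = √61 ≈ 7.8102)
D/(115 - 1*252) - 301/361 = √61/(115 - 1*252) - 301/361 = √61/(115 - 252) - 301*1/361 = √61/(-137) - 301/361 = √61*(-1/137) - 301/361 = -√61/137 - 301/361 = -301/361 - √61/137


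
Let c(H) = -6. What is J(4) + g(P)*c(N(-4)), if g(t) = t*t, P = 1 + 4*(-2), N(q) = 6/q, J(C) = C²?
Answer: -278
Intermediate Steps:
P = -7 (P = 1 - 8 = -7)
g(t) = t²
J(4) + g(P)*c(N(-4)) = 4² + (-7)²*(-6) = 16 + 49*(-6) = 16 - 294 = -278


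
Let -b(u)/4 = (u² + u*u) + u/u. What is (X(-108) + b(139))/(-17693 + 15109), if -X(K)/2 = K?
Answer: 2031/34 ≈ 59.735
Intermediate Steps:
X(K) = -2*K
b(u) = -4 - 8*u² (b(u) = -4*((u² + u*u) + u/u) = -4*((u² + u²) + 1) = -4*(2*u² + 1) = -4*(1 + 2*u²) = -4 - 8*u²)
(X(-108) + b(139))/(-17693 + 15109) = (-2*(-108) + (-4 - 8*139²))/(-17693 + 15109) = (216 + (-4 - 8*19321))/(-2584) = (216 + (-4 - 154568))*(-1/2584) = (216 - 154572)*(-1/2584) = -154356*(-1/2584) = 2031/34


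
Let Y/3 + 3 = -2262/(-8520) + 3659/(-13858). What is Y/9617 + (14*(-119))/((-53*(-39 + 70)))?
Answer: 157497153245947/155466236440580 ≈ 1.0131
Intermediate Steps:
Y = -88509591/9839180 (Y = -9 + 3*(-2262/(-8520) + 3659/(-13858)) = -9 + 3*(-2262*(-1/8520) + 3659*(-1/13858)) = -9 + 3*(377/1420 - 3659/13858) = -9 + 3*(14343/9839180) = -9 + 43029/9839180 = -88509591/9839180 ≈ -8.9956)
Y/9617 + (14*(-119))/((-53*(-39 + 70))) = -88509591/9839180/9617 + (14*(-119))/((-53*(-39 + 70))) = -88509591/9839180*1/9617 - 1666/((-53*31)) = -88509591/94623394060 - 1666/(-1643) = -88509591/94623394060 - 1666*(-1/1643) = -88509591/94623394060 + 1666/1643 = 157497153245947/155466236440580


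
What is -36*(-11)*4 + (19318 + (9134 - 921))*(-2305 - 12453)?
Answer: -406300914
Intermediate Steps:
-36*(-11)*4 + (19318 + (9134 - 921))*(-2305 - 12453) = 396*4 + (19318 + 8213)*(-14758) = 1584 + 27531*(-14758) = 1584 - 406302498 = -406300914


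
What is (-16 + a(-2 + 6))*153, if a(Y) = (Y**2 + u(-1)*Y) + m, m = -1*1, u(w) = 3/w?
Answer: -1989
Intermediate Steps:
m = -1
a(Y) = -1 + Y**2 - 3*Y (a(Y) = (Y**2 + (3/(-1))*Y) - 1 = (Y**2 + (3*(-1))*Y) - 1 = (Y**2 - 3*Y) - 1 = -1 + Y**2 - 3*Y)
(-16 + a(-2 + 6))*153 = (-16 + (-1 + (-2 + 6)**2 - 3*(-2 + 6)))*153 = (-16 + (-1 + 4**2 - 3*4))*153 = (-16 + (-1 + 16 - 12))*153 = (-16 + 3)*153 = -13*153 = -1989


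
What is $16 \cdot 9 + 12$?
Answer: $156$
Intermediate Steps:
$16 \cdot 9 + 12 = 144 + 12 = 156$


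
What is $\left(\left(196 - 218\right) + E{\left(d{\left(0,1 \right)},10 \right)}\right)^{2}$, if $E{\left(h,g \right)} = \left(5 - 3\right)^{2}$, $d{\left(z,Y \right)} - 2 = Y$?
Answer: $324$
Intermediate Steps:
$d{\left(z,Y \right)} = 2 + Y$
$E{\left(h,g \right)} = 4$ ($E{\left(h,g \right)} = 2^{2} = 4$)
$\left(\left(196 - 218\right) + E{\left(d{\left(0,1 \right)},10 \right)}\right)^{2} = \left(\left(196 - 218\right) + 4\right)^{2} = \left(-22 + 4\right)^{2} = \left(-18\right)^{2} = 324$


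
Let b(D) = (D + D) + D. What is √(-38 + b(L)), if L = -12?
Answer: I*√74 ≈ 8.6023*I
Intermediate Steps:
b(D) = 3*D (b(D) = 2*D + D = 3*D)
√(-38 + b(L)) = √(-38 + 3*(-12)) = √(-38 - 36) = √(-74) = I*√74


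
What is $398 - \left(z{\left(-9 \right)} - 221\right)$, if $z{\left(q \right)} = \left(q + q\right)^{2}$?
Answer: $295$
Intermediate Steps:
$z{\left(q \right)} = 4 q^{2}$ ($z{\left(q \right)} = \left(2 q\right)^{2} = 4 q^{2}$)
$398 - \left(z{\left(-9 \right)} - 221\right) = 398 - \left(4 \left(-9\right)^{2} - 221\right) = 398 - \left(4 \cdot 81 - 221\right) = 398 - \left(324 - 221\right) = 398 - 103 = 295$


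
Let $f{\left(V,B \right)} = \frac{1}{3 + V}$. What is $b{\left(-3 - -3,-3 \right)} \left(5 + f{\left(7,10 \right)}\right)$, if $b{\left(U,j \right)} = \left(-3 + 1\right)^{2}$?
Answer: $\frac{102}{5} \approx 20.4$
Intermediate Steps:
$b{\left(U,j \right)} = 4$ ($b{\left(U,j \right)} = \left(-2\right)^{2} = 4$)
$b{\left(-3 - -3,-3 \right)} \left(5 + f{\left(7,10 \right)}\right) = 4 \left(5 + \frac{1}{3 + 7}\right) = 4 \left(5 + \frac{1}{10}\right) = 4 \cdot \frac{51}{10} = \frac{102}{5}$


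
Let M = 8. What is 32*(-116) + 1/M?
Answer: -29695/8 ≈ -3711.9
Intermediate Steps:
32*(-116) + 1/M = 32*(-116) + 1/8 = -3712 + ⅛ = -29695/8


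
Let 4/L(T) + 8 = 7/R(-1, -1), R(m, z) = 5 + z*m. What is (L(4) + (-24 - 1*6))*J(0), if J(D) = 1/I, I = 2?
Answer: -627/41 ≈ -15.293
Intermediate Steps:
R(m, z) = 5 + m*z
J(D) = 1/2
L(T) = -24/41 (L(T) = 4/(-8 + 7/(5 - 1*(-1))) = 4/(-8 + 7/(5 + 1)) = 4/(-8 + 7/6) = 4/(-41/6) = 4*(-6/41) = -24/41)
(L(4) + (-24 - 1*6))*J(0) = (-24/41 + (-24 - 1*6))*(1/2) = (-24/41 + (-24 - 6))*(1/2) = (-24/41 - 30)*(1/2) = -1254/41*1/2 = -627/41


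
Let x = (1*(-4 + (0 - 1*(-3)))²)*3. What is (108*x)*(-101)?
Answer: -32724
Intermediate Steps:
x = 3 (x = (1*(-4 + (0 + 3))²)*3 = (1*(-4 + 3)²)*3 = (1*(-1)²)*3 = (1*1)*3 = 1*3 = 3)
(108*x)*(-101) = (108*3)*(-101) = 324*(-101) = -32724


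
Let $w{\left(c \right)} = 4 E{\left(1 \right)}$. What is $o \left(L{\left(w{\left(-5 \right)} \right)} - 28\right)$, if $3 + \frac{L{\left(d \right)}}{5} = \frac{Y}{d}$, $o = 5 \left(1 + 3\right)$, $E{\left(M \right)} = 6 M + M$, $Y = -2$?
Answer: $- \frac{6070}{7} \approx -867.14$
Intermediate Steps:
$E{\left(M \right)} = 7 M$
$w{\left(c \right)} = 28$ ($w{\left(c \right)} = 4 \cdot 7 \cdot 1 = 4 \cdot 7 = 28$)
$o = 20$ ($o = 5 \cdot 4 = 20$)
$L{\left(d \right)} = -15 - \frac{10}{d}$ ($L{\left(d \right)} = -15 + 5 \left(- \frac{2}{d}\right) = -15 - \frac{10}{d}$)
$o \left(L{\left(w{\left(-5 \right)} \right)} - 28\right) = 20 \left(\left(-15 - \frac{10}{28}\right) - 28\right) = 20 \left(\left(-15 - \frac{5}{14}\right) - 28\right) = 20 \left(- \frac{215}{14} - 28\right) = 20 \left(- \frac{607}{14}\right) = - \frac{6070}{7}$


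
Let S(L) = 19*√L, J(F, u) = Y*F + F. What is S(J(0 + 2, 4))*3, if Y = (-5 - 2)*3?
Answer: 114*I*√10 ≈ 360.5*I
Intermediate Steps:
Y = -21 (Y = -7*3 = -21)
J(F, u) = -20*F (J(F, u) = -21*F + F = -20*F)
S(J(0 + 2, 4))*3 = (19*√(-20*(0 + 2)))*3 = (19*√(-20*2))*3 = (19*√(-40))*3 = (19*(2*I*√10))*3 = (38*I*√10)*3 = 114*I*√10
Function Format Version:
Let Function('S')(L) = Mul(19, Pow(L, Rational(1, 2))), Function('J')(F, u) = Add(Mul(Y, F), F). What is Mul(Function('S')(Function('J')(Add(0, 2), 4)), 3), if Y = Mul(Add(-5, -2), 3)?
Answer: Mul(114, I, Pow(10, Rational(1, 2))) ≈ Mul(360.50, I)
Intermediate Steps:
Y = -21 (Y = Mul(-7, 3) = -21)
Function('J')(F, u) = Mul(-20, F) (Function('J')(F, u) = Add(Mul(-21, F), F) = Mul(-20, F))
Mul(Function('S')(Function('J')(Add(0, 2), 4)), 3) = Mul(Mul(19, Pow(Mul(-20, Add(0, 2)), Rational(1, 2))), 3) = Mul(Mul(19, Pow(Mul(-20, 2), Rational(1, 2))), 3) = Mul(Mul(19, Pow(-40, Rational(1, 2))), 3) = Mul(Mul(19, Mul(2, I, Pow(10, Rational(1, 2)))), 3) = Mul(Mul(38, I, Pow(10, Rational(1, 2))), 3) = Mul(114, I, Pow(10, Rational(1, 2)))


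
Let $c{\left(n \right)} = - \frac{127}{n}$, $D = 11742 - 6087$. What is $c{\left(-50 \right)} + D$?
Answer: $\frac{282877}{50} \approx 5657.5$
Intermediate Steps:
$D = 5655$ ($D = 11742 - 6087 = 5655$)
$c{\left(-50 \right)} + D = - \frac{127}{-50} + 5655 = \left(-127\right) \left(- \frac{1}{50}\right) + 5655 = \frac{127}{50} + 5655 = \frac{282877}{50}$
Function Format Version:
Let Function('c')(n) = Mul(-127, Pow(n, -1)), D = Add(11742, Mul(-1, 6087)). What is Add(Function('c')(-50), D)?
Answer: Rational(282877, 50) ≈ 5657.5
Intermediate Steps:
D = 5655 (D = Add(11742, -6087) = 5655)
Add(Function('c')(-50), D) = Add(Mul(-127, Pow(-50, -1)), 5655) = Add(Mul(-127, Rational(-1, 50)), 5655) = Add(Rational(127, 50), 5655) = Rational(282877, 50)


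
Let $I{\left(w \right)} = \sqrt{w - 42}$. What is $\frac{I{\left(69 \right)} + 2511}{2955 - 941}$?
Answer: $\frac{2511}{2014} + \frac{3 \sqrt{3}}{2014} \approx 1.2494$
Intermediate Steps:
$I{\left(w \right)} = \sqrt{-42 + w}$
$\frac{I{\left(69 \right)} + 2511}{2955 - 941} = \frac{\sqrt{-42 + 69} + 2511}{2955 - 941} = \frac{\sqrt{27} + 2511}{2014} = \left(3 \sqrt{3} + 2511\right) \frac{1}{2014} = \left(2511 + 3 \sqrt{3}\right) \frac{1}{2014} = \frac{2511}{2014} + \frac{3 \sqrt{3}}{2014}$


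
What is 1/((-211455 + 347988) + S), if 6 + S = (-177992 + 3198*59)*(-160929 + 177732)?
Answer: 1/179760597 ≈ 5.5630e-9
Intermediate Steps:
S = 179624064 (S = -6 + (-177992 + 3198*59)*(-160929 + 177732) = -6 + (-177992 + 188682)*16803 = -6 + 10690*16803 = -6 + 179624070 = 179624064)
1/((-211455 + 347988) + S) = 1/((-211455 + 347988) + 179624064) = 1/(136533 + 179624064) = 1/179760597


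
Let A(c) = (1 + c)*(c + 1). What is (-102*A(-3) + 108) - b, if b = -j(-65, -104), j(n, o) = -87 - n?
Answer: -322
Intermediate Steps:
A(c) = (1 + c)² (A(c) = (1 + c)*(1 + c) = (1 + c)²)
b = 22 (b = -(-87 - 1*(-65)) = -(-87 + 65) = -1*(-22) = 22)
(-102*A(-3) + 108) - b = (-102*(1 - 3)² + 108) - 1*22 = (-102*(-2)² + 108) - 22 = (-102*4 + 108) - 22 = (-408 + 108) - 22 = -300 - 22 = -322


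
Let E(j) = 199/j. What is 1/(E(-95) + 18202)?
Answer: 95/1728991 ≈ 5.4945e-5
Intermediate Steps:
1/(E(-95) + 18202) = 1/(199/(-95) + 18202) = 1/(199*(-1/95) + 18202) = 1/(-199/95 + 18202) = 1/(1728991/95) = 95/1728991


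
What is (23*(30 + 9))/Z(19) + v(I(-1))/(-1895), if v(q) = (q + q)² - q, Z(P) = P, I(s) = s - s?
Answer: 897/19 ≈ 47.211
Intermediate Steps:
I(s) = 0
v(q) = -q + 4*q² (v(q) = (2*q)² - q = 4*q² - q = -q + 4*q²)
(23*(30 + 9))/Z(19) + v(I(-1))/(-1895) = (23*(30 + 9))/19 + (0*(-1 + 4*0))/(-1895) = (23*39)*(1/19) + (0*(-1 + 0))*(-1/1895) = 897*(1/19) + (0*(-1))*(-1/1895) = 897/19 + 0*(-1/1895) = 897/19 + 0 = 897/19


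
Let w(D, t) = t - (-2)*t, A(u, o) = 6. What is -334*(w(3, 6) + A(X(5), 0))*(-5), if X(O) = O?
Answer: 40080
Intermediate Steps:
w(D, t) = 3*t (w(D, t) = t + 2*t = 3*t)
-334*(w(3, 6) + A(X(5), 0))*(-5) = -334*(3*6 + 6)*(-5) = -334*(18 + 6)*(-5) = -8016*(-5) = -334*(-120) = 40080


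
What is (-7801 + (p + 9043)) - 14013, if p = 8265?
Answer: -4506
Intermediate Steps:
(-7801 + (p + 9043)) - 14013 = (-7801 + (8265 + 9043)) - 14013 = (-7801 + 17308) - 14013 = 9507 - 14013 = -4506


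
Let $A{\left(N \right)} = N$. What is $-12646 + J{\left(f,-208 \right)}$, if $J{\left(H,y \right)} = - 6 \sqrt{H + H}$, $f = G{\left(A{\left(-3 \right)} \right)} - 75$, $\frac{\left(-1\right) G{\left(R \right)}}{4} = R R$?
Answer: $-12646 - 6 i \sqrt{222} \approx -12646.0 - 89.398 i$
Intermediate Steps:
$G{\left(R \right)} = - 4 R^{2}$ ($G{\left(R \right)} = - 4 R R = - 4 R^{2}$)
$f = -111$ ($f = - 4 \left(-3\right)^{2} - 75 = \left(-4\right) 9 - 75 = -36 - 75 = -111$)
$J{\left(H,y \right)} = - 6 \sqrt{2} \sqrt{H}$ ($J{\left(H,y \right)} = - 6 \sqrt{2 H} = - 6 \sqrt{2} \sqrt{H}$)
$-12646 + J{\left(f,-208 \right)} = -12646 - 6 \sqrt{2} \sqrt{-111} = -12646 - 6 \sqrt{2} i \sqrt{111} = -12646 - 6 i \sqrt{222}$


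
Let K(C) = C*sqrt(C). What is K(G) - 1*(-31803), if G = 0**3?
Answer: 31803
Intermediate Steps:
G = 0
K(C) = C**(3/2)
K(G) - 1*(-31803) = 0**(3/2) - 1*(-31803) = 0 + 31803 = 31803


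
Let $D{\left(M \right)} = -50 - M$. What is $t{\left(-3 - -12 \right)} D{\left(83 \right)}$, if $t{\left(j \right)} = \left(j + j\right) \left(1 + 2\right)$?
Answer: $-7182$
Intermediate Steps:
$t{\left(j \right)} = 6 j$ ($t{\left(j \right)} = 2 j 3 = 6 j$)
$t{\left(-3 - -12 \right)} D{\left(83 \right)} = 6 \left(-3 - -12\right) \left(-50 - 83\right) = 6 \left(-3 + 12\right) \left(-50 - 83\right) = 6 \cdot 9 \left(-133\right) = 54 \left(-133\right) = -7182$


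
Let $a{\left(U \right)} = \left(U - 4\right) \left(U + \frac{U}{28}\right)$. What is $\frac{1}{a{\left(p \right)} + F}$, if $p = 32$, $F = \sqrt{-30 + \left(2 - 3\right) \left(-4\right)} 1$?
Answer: $\frac{464}{430605} - \frac{i \sqrt{26}}{861210} \approx 0.0010776 - 5.9208 \cdot 10^{-6} i$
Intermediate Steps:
$F = i \sqrt{26}$ ($F = \sqrt{-30 - -4} \cdot 1 = \sqrt{-30 + 4} \cdot 1 = \sqrt{-26} \cdot 1 = i \sqrt{26} \cdot 1 = i \sqrt{26} \approx 5.099 i$)
$a{\left(U \right)} = \frac{29 U \left(-4 + U\right)}{28}$ ($a{\left(U \right)} = \left(-4 + U\right) \left(U + U \frac{1}{28}\right) = \left(-4 + U\right) \left(U + \frac{U}{28}\right) = \left(-4 + U\right) \frac{29 U}{28} = \frac{29 U \left(-4 + U\right)}{28}$)
$\frac{1}{a{\left(p \right)} + F} = \frac{1}{\frac{29}{28} \cdot 32 \left(-4 + 32\right) + i \sqrt{26}} = \frac{1}{\frac{29}{28} \cdot 32 \cdot 28 + i \sqrt{26}} = \frac{1}{928 + i \sqrt{26}}$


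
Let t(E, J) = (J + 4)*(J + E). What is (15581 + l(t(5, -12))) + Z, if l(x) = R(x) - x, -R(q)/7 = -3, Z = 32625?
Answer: 48171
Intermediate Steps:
R(q) = 21 (R(q) = -7*(-3) = 21)
t(E, J) = (4 + J)*(E + J)
l(x) = 21 - x
(15581 + l(t(5, -12))) + Z = (15581 + (21 - ((-12)² + 4*5 + 4*(-12) + 5*(-12)))) + 32625 = (15581 + (21 - (144 + 20 - 48 - 60))) + 32625 = (15581 + (21 - 1*56)) + 32625 = (15581 + (21 - 56)) + 32625 = (15581 - 35) + 32625 = 15546 + 32625 = 48171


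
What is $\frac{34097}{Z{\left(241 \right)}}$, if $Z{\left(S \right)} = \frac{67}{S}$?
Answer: $\frac{8217377}{67} \approx 1.2265 \cdot 10^{5}$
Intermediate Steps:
$\frac{34097}{Z{\left(241 \right)}} = \frac{34097}{67 \cdot \frac{1}{241}} = \frac{34097}{\frac{67}{241}} = 34097 \cdot \frac{241}{67} = \frac{8217377}{67}$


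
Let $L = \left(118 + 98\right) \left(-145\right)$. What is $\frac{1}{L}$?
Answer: $- \frac{1}{31320} \approx -3.1928 \cdot 10^{-5}$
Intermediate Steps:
$L = -31320$ ($L = 216 \left(-145\right) = -31320$)
$\frac{1}{L} = \frac{1}{-31320} = - \frac{1}{31320}$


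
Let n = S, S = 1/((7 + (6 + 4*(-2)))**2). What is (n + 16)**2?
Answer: 160801/625 ≈ 257.28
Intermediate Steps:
S = 1/25 (S = 1/((7 + (6 - 8))**2) = 1/((7 - 2)**2) = 1/(5**2) = 1/25 ≈ 0.040000)
n = 1/25 ≈ 0.040000
(n + 16)**2 = (1/25 + 16)**2 = (401/25)**2 = 160801/625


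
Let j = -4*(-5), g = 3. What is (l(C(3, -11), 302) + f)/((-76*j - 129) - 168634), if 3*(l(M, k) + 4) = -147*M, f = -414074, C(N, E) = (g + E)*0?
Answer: 138026/56761 ≈ 2.4317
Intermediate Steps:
C(N, E) = 0 (C(N, E) = (3 + E)*0 = 0)
j = 20
l(M, k) = -4 - 49*M (l(M, k) = -4 + (-147*M)/3 = -4 - 49*M)
(l(C(3, -11), 302) + f)/((-76*j - 129) - 168634) = ((-4 - 49*0) - 414074)/((-76*20 - 129) - 168634) = ((-4 + 0) - 414074)/((-1520 - 129) - 168634) = (-4 - 414074)/(-1649 - 168634) = -414078/(-170283) = -414078*(-1/170283) = 138026/56761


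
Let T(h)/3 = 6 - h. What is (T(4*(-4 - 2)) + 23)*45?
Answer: 5085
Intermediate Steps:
T(h) = 18 - 3*h (T(h) = 3*(6 - h) = 18 - 3*h)
(T(4*(-4 - 2)) + 23)*45 = ((18 - 12*(-4 - 2)) + 23)*45 = ((18 - 12*(-6)) + 23)*45 = ((18 - 3*(-24)) + 23)*45 = ((18 + 72) + 23)*45 = (90 + 23)*45 = 113*45 = 5085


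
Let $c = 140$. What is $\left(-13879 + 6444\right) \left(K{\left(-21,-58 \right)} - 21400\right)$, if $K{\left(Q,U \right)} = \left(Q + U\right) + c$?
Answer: $158655465$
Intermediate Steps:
$K{\left(Q,U \right)} = 140 + Q + U$ ($K{\left(Q,U \right)} = \left(Q + U\right) + 140 = 140 + Q + U$)
$\left(-13879 + 6444\right) \left(K{\left(-21,-58 \right)} - 21400\right) = \left(-13879 + 6444\right) \left(\left(140 - 21 - 58\right) - 21400\right) = - 7435 \left(61 - 21400\right) = \left(-7435\right) \left(-21339\right) = 158655465$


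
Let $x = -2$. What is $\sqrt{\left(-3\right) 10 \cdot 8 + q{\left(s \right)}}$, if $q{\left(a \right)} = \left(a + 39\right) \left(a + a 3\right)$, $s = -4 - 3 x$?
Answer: $2 \sqrt{22} \approx 9.3808$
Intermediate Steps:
$s = 2$ ($s = -4 - -6 = -4 + 6 = 2$)
$q{\left(a \right)} = 4 a \left(39 + a\right)$ ($q{\left(a \right)} = \left(39 + a\right) \left(a + 3 a\right) = \left(39 + a\right) 4 a = 4 a \left(39 + a\right)$)
$\sqrt{\left(-3\right) 10 \cdot 8 + q{\left(s \right)}} = \sqrt{\left(-3\right) 10 \cdot 8 + 4 \cdot 2 \left(39 + 2\right)} = \sqrt{\left(-30\right) 8 + 4 \cdot 2 \cdot 41} = \sqrt{-240 + 328} = \sqrt{88} = 2 \sqrt{22}$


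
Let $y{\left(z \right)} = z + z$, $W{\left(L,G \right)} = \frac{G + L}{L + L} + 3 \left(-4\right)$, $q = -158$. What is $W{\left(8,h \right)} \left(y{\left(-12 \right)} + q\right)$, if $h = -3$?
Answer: $\frac{17017}{8} \approx 2127.1$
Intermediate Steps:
$W{\left(L,G \right)} = -12 + \frac{G + L}{2 L}$ ($W{\left(L,G \right)} = \frac{G + L}{2 L} - 12 = -12 + \frac{G + L}{2 L}$)
$y{\left(z \right)} = 2 z$
$W{\left(8,h \right)} \left(y{\left(-12 \right)} + q\right) = \frac{-3 - 184}{2 \cdot 8} \left(2 \left(-12\right) - 158\right) = \frac{1}{2} \cdot \frac{1}{8} \left(-3 - 184\right) \left(-24 - 158\right) = \frac{1}{2} \cdot \frac{1}{8} \left(-187\right) \left(-182\right) = \left(- \frac{187}{16}\right) \left(-182\right) = \frac{17017}{8}$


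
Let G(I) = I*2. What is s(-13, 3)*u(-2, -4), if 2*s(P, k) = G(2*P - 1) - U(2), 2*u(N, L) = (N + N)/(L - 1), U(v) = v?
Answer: -56/5 ≈ -11.200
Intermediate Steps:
u(N, L) = N/(-1 + L) (u(N, L) = ((N + N)/(L - 1))/2 = ((2*N)/(-1 + L))/2 = (2*N/(-1 + L))/2 = N/(-1 + L))
G(I) = 2*I
s(P, k) = -2 + 2*P (s(P, k) = (2*(2*P - 1) - 1*2)/2 = (2*(-1 + 2*P) - 2)/2 = ((-2 + 4*P) - 2)/2 = (-4 + 4*P)/2 = -2 + 2*P)
s(-13, 3)*u(-2, -4) = (-2 + 2*(-13))*(-2/(-1 - 4)) = (-2 - 26)*(-2/(-5)) = -(-56)*(-1)/5 = -28*⅖ = -56/5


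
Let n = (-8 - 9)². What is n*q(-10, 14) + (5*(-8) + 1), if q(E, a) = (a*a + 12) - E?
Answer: 62963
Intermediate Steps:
n = 289 (n = (-17)² = 289)
q(E, a) = 12 + a² - E (q(E, a) = (a² + 12) - E = (12 + a²) - E = 12 + a² - E)
n*q(-10, 14) + (5*(-8) + 1) = 289*(12 + 14² - 1*(-10)) + (5*(-8) + 1) = 289*(12 + 196 + 10) + (-40 + 1) = 289*218 - 39 = 63002 - 39 = 62963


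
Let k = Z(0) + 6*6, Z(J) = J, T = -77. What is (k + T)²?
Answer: 1681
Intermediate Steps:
k = 36 (k = 0 + 6*6 = 0 + 36 = 36)
(k + T)² = (36 - 77)² = (-41)² = 1681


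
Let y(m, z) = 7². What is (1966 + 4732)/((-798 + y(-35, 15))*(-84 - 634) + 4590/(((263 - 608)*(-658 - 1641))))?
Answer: 177085073/14218149560 ≈ 0.012455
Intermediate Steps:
y(m, z) = 49
(1966 + 4732)/((-798 + y(-35, 15))*(-84 - 634) + 4590/(((263 - 608)*(-658 - 1641)))) = (1966 + 4732)/((-798 + 49)*(-84 - 634) + 4590/(((263 - 608)*(-658 - 1641)))) = 6698/(-749*(-718) + 4590/((-345*(-2299)))) = 6698/(537782 + 4590/793155) = 6698/(537782 + 4590*(1/793155)) = 6698/(537782 + 306/52877) = 6698/(28436299120/52877) = 6698*(52877/28436299120) = 177085073/14218149560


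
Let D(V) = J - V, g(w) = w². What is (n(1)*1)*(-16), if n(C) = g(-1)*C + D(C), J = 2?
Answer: -32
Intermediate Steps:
D(V) = 2 - V
n(C) = 2 (n(C) = (-1)²*C + (2 - C) = 1*C + (2 - C) = C + (2 - C) = 2)
(n(1)*1)*(-16) = (2*1)*(-16) = 2*(-16) = -32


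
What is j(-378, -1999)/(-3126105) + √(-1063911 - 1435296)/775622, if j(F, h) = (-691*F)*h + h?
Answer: 522136801/3126105 + I*√2499207/775622 ≈ 167.02 + 0.0020382*I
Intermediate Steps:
j(F, h) = h - 691*F*h (j(F, h) = -691*F*h + h = h - 691*F*h)
j(-378, -1999)/(-3126105) + √(-1063911 - 1435296)/775622 = -1999*(1 - 691*(-378))/(-3126105) + √(-1063911 - 1435296)/775622 = -1999*(1 + 261198)*(-1/3126105) + √(-2499207)*(1/775622) = -1999*261199*(-1/3126105) + (I*√2499207)*(1/775622) = -522136801*(-1/3126105) + I*√2499207/775622 = 522136801/3126105 + I*√2499207/775622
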